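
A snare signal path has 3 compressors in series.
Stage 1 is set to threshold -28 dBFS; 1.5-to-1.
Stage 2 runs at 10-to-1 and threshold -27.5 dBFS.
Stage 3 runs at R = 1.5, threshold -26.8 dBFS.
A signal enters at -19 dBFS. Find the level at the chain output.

Stage 1: overshoot 9 dB → 9/1.5 = 6 dB → -22 dBFS.
Stage 2: overshoot 5.5 dB → 5.5/10 = 0.55 dB → -26.95 dBFS.
Stage 3: -26.95 dBFS is at or below the -26.8 dBFS threshold — no compression; output -26.95 dBFS.

-26.95 dBFS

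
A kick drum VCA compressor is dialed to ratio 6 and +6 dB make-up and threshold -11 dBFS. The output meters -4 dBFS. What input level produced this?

Stripping the +6 dB make-up gives -10 dBFS at the gain stage.
That's 1 dB above the -11 dBFS threshold.
Before 6:1 compression the overshoot was 1 × 6 = 6 dB, so input = -11 + 6 = -5 dBFS.

-5 dBFS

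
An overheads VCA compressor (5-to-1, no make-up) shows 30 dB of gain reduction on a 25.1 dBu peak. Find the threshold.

Gain reduction = 25.1 − (-4.9) = 30 dB; output overshoot = GR / (R − 1) = 30 / 4 = 7.5 dB.
Threshold = output − output overshoot = -4.9 − 7.5 = -12.4 dBu.

-12.4 dBu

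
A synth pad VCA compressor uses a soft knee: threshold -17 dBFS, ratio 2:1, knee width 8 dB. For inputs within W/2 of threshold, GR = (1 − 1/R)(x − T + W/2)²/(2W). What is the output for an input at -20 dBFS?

-20.03125 dBFS

x − T + W/2 = -20 − (-17) + 4 = 1.
GR = (1 − 1/2) × 1² / 16 = 0.5 × 1 / 16 = 0.03125 dB.
Output = -20 − 0.03125 = -20.03125 dBFS.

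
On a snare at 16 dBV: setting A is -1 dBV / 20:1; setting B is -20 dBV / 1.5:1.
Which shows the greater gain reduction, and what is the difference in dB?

A: overshoot 17 dB → output overshoot 0.85 dB → GR 16.15 dB.
B: overshoot 36 dB → output overshoot 24 dB → GR 12 dB.
A applies 4.15 dB more gain reduction.

A, by 4.15 dB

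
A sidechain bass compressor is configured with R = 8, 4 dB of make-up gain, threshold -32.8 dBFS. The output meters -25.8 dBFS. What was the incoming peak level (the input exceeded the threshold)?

-8.8 dBFS

Remove make-up: -25.8 − 4 = -29.8 dBFS.
The compressed level sits -29.8 − (-32.8) = 3 dB over threshold.
Undo the ratio: input overshoot = 3 × 8 = 24 dB, giving input = -8.8 dBFS.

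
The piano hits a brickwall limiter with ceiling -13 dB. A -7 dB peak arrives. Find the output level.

-13 dB

The limiter clamps the peak to its -13 dB ceiling.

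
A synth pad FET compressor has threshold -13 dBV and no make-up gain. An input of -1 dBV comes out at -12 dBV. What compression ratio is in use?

12:1

Input overshoot = -1 − (-13) = 12 dB; output overshoot = -12 − (-13) = 1 dB.
Ratio = 12 / 1 = 12.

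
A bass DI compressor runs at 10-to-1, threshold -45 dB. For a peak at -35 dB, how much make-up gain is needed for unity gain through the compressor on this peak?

Without make-up, output = threshold + overshoot/10 = -45 + 1 = -44 dB.
Gap to target: 9 dB.

9 dB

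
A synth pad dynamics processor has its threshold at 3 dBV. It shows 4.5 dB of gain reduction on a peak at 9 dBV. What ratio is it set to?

Input overshoot = 9 − 3 = 6 dB.
Output overshoot = 6 − 4.5 = 1.5 dB.
Ratio = input overshoot / output overshoot = 6 / 1.5 = 4.

4:1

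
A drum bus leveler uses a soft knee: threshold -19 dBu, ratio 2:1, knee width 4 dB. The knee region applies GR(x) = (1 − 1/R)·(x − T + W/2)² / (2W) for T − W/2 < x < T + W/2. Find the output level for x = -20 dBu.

x − T + W/2 = -20 − (-19) + 2 = 1.
GR = (1 − 1/2) × 1² / 8 = 0.5 × 1 / 8 = 0.0625 dB.
Output = -20 − 0.0625 = -20.0625 dBu.

-20.0625 dBu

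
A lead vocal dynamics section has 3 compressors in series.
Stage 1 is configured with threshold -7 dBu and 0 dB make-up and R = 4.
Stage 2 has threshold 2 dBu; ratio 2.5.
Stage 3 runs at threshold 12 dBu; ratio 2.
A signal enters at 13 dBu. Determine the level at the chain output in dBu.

Stage 1: 20 dB above -7 dBu, reduced 4:1 to 5 dB above → -2 dBu.
Stage 2: below threshold (-2 ≤ 2); passes unchanged; output -2 dBu.
Stage 3: below threshold (-2 ≤ 12); passes unchanged; output -2 dBu.

-2 dBu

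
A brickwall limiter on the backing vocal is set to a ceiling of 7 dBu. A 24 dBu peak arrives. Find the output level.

The limiter clamps the peak to its 7 dBu ceiling.

7 dBu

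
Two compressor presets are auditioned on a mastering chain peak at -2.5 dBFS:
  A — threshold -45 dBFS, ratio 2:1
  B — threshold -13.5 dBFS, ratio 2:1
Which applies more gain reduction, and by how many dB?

A: GR = 42.5 − 42.5/2 = 21.25 dB.
B: GR = 11 − 11/2 = 5.5 dB.
A applies 15.75 dB more gain reduction.

A, by 15.75 dB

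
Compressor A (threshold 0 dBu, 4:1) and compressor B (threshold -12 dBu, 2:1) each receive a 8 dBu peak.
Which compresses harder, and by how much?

A: GR = 8 − 8/4 = 6 dB.
B: GR = 20 − 20/2 = 10 dB.
B applies 4 dB more gain reduction.

B, by 4 dB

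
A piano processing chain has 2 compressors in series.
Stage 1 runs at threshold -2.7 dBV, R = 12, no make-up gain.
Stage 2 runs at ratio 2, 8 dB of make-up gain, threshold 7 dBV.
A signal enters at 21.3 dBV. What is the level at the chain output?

Stage 1: overshoot 24 dB → 24/12 = 2 dB → -0.7 dBV.
Stage 2: -0.7 dBV is at or below the 7 dBV threshold — no compression; make-up brings it to 7.3 dBV.

7.3 dBV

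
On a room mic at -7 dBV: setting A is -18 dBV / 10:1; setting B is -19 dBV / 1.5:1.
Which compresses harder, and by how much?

A: 11 dB over, compressed to 1.1 dB over, so 9.9 dB of GR.
B: 12 dB over, compressed to 8 dB over, so 4 dB of GR.
Difference: 5.9 dB in favour of A.

A, by 5.9 dB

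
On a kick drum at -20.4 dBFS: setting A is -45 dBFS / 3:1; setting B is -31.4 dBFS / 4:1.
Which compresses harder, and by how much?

A, by 8.15 dB

A: 24.6 dB over, compressed to 8.2 dB over, so 16.4 dB of GR.
B: 11 dB over, compressed to 2.75 dB over, so 8.25 dB of GR.
Difference: 8.15 dB in favour of A.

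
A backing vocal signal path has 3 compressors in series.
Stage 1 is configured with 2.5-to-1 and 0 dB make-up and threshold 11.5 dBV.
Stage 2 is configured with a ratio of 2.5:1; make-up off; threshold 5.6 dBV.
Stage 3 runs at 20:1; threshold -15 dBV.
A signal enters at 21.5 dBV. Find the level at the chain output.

-13.772 dBV

Stage 1: overshoot 10 dB → 10/2.5 = 4 dB → 15.5 dBV.
Stage 2: 15.5 dBV is 9.9 dB over 5.6 dBV; at 2.5:1 that becomes 3.96 dB over, giving 9.56 dBV.
Stage 3: 24.56 dB above -15 dBV, reduced 20:1 to 1.228 dB above → -13.772 dBV.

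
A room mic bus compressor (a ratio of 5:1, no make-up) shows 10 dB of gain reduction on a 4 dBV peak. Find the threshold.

Let T be the threshold. Output overshoot = (input overshoot)/R, so -6 − T = (4 − T)/5.
5·(-6 − T) = 4 − T → 4·T = -30 − 4 = -34.
T = -34/4 = -8.5 dBV.

-8.5 dBV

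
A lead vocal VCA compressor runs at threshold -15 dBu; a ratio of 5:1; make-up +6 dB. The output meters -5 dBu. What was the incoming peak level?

5 dBu

Stripping the +6 dB make-up gives -11 dBu at the gain stage.
Post-compression overshoot = -11 − (-15) = 4 dB.
Input overshoot = R × output overshoot = 20 dB → input = -15 + 20 = 5 dBu.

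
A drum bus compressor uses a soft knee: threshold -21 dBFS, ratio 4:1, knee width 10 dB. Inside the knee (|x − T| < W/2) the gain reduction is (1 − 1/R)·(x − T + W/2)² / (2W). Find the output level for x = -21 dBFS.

-21.9375 dBFS

x − T + W/2 = -21 − (-21) + 5 = 5.
GR = (1 − 1/4) × 5² / 20 = 0.75 × 25 / 20 = 0.9375 dB.
Output = -21 − 0.9375 = -21.9375 dBFS.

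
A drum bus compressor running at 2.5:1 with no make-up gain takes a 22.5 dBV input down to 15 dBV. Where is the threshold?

10 dBV

Input is 12.5 dB above T (since output overshoot × R = input overshoot: (15 − T)·2.5 = 22.5 − T gives T = 10 dBV).
Check: 10 + (22.5 − 10)/2.5 = 10 + 5 = 15 dBV. ✓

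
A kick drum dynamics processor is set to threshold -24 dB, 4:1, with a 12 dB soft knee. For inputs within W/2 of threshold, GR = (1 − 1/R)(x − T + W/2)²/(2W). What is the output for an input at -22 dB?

x − T + W/2 = -22 − (-24) + 6 = 8.
GR = (1 − 1/4) × 8² / 24 = 0.75 × 64 / 24 = 2 dB.
Output = -22 − 2 = -24 dB.

-24 dB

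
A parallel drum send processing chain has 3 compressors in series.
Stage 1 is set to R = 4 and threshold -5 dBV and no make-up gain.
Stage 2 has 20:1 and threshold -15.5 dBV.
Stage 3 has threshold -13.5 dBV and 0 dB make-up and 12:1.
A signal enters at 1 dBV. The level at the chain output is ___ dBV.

Stage 1: 1 dBV is 6 dB over -5 dBV; at 4:1 that becomes 1.5 dB over, giving -3.5 dBV.
Stage 2: -3.5 dBV is 12 dB over -15.5 dBV; at 20:1 that becomes 0.6 dB over, giving -14.9 dBV.
Stage 3: -14.9 dBV ≤ -13.5 dBV, so stage 3 doesn't engage; output -14.9 dBV.

-14.9 dBV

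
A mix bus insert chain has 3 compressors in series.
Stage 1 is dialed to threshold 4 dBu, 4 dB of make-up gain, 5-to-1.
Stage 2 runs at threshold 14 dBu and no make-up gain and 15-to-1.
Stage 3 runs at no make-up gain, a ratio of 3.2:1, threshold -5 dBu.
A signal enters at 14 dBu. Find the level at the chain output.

-0.3125 dBu

Stage 1: overshoot 10 dB → 10/5 = 2 dB → 6 dBu; +4 dB make-up → 10 dBu.
Stage 2: 10 dBu is at or below the 14 dBu threshold — no compression; output 10 dBu.
Stage 3: overshoot 15 dB → 15/3.2 = 4.6875 dB → -0.3125 dBu.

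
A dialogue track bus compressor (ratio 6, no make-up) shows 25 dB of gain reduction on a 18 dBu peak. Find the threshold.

Let T be the threshold. Output overshoot = (input overshoot)/R, so -7 − T = (18 − T)/6.
6·(-7 − T) = 18 − T → 5·T = -42 − 18 = -60.
T = -60/5 = -12 dBu.

-12 dBu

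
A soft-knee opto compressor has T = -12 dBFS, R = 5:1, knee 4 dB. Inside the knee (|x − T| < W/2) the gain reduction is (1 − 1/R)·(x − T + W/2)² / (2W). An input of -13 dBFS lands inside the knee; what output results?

-13.1 dBFS

x − T + W/2 = -13 − (-12) + 2 = 1.
GR = (1 − 1/5) × 1² / 8 = 0.8 × 1 / 8 = 0.1 dB.
Output = -13 − 0.1 = -13.1 dBFS.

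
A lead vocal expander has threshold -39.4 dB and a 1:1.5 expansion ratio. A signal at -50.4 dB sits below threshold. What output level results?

Below threshold, a 1:1.5 expander applies gain = (1.5−1)×(T − x) of attenuation.
(1.5−1) × 11 = 5.5 dB, so output = -50.4 − 5.5 = -55.9 dB.

-55.9 dB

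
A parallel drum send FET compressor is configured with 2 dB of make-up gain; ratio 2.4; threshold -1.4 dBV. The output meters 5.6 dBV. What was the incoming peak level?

Remove make-up: 5.6 − 2 = 3.6 dBV.
Post-compression overshoot = 3.6 − (-1.4) = 5 dB.
Before 2.4:1 compression the overshoot was 5 × 2.4 = 12 dB, so input = -1.4 + 12 = 10.6 dBV.

10.6 dBV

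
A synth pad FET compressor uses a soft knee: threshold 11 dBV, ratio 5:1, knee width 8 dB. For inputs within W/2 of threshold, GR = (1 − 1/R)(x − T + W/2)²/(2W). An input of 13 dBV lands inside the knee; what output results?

x − T + W/2 = 13 − 11 + 4 = 6.
GR = (1 − 1/5) × 6² / 16 = 0.8 × 36 / 16 = 1.8 dB.
Output = 13 − 1.8 = 11.2 dBV.

11.2 dBV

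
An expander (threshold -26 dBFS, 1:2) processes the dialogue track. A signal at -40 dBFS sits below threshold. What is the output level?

Below threshold, a 1:2 expander applies gain = (2−1)×(T − x) of attenuation.
(2−1) × 14 = 14 dB, so output = -40 − 14 = -54 dBFS.

-54 dBFS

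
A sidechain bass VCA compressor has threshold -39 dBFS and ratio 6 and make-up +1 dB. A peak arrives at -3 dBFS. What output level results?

-32 dBFS

The input is 36 dB above the -39 dBFS threshold.
6:1 compression reduces that to 36/6 = 6 dB over.
So the level is -39 + 6 = -33 dBFS; make-up adds 1 dB, giving -32 dBFS.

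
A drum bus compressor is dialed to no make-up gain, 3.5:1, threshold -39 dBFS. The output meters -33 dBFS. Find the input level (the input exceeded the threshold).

That's 6 dB above the -39 dBFS threshold.
Input overshoot = R × output overshoot = 21 dB → input = -39 + 21 = -18 dBFS.

-18 dBFS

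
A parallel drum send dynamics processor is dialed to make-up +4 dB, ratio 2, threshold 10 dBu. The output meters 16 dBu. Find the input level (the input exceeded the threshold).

14 dBu

Before make-up, the level was 16 − 4 = 12 dBu.
Post-compression overshoot = 12 − 10 = 2 dB.
Before 2:1 compression the overshoot was 2 × 2 = 4 dB, so input = 10 + 4 = 14 dBu.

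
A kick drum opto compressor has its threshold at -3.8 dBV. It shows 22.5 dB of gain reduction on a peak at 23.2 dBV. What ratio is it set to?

Input overshoot = 23.2 − (-3.8) = 27 dB.
Output overshoot = 27 − 22.5 = 4.5 dB.
Ratio = input overshoot / output overshoot = 27 / 4.5 = 6.

6:1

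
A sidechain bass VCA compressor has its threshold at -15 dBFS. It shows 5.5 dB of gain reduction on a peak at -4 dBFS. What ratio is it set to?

2:1

Input overshoot = -4 − (-15) = 11 dB.
Output overshoot = 11 − 5.5 = 5.5 dB.
Ratio = input overshoot / output overshoot = 11 / 5.5 = 2.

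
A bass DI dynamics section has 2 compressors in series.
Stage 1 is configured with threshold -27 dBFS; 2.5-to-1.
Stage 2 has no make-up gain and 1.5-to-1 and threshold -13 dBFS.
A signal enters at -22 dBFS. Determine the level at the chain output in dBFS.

Stage 1: 5 dB above -27 dBFS, reduced 2.5:1 to 2 dB above → -25 dBFS.
Stage 2: -25 dBFS ≤ -13 dBFS, so stage 2 doesn't engage; output -25 dBFS.

-25 dBFS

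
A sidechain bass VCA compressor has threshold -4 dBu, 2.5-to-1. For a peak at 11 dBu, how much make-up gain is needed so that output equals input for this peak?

The peak compresses to -4 + 15/2.5 = 2 dBu.
To reach 11 dBu requires 11 − 2 = 9 dB of make-up.

9 dB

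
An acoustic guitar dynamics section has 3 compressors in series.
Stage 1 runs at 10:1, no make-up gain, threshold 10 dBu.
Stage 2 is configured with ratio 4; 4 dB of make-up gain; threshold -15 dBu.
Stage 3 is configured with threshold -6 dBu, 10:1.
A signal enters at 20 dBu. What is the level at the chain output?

-5.85 dBu

Stage 1: overshoot 10 dB → 10/10 = 1 dB → 11 dBu.
Stage 2: 26 dB above -15 dBu, reduced 4:1 to 6.5 dB above → -8.5 dBu; +4 dB make-up → -4.5 dBu.
Stage 3: 1.5 dB above -6 dBu, reduced 10:1 to 0.15 dB above → -5.85 dBu.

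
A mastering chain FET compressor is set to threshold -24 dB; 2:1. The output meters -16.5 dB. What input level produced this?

Post-compression overshoot = -16.5 − (-24) = 7.5 dB.
Input overshoot = R × output overshoot = 15 dB → input = -24 + 15 = -9 dB.

-9 dB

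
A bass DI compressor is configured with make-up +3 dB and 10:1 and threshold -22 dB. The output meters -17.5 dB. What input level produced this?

-7 dB

Remove make-up: -17.5 − 3 = -20.5 dB.
Post-compression overshoot = -20.5 − (-22) = 1.5 dB.
Undo the ratio: input overshoot = 1.5 × 10 = 15 dB, giving input = -7 dB.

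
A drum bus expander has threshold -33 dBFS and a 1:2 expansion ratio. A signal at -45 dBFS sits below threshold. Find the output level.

The input is 12 dB below the -33 dBFS threshold.
A 1:2 expander multiplies undershoot by 2: 12 × 2 = 24 dB below threshold.
Output = -33 − 24 = -57 dBFS.

-57 dBFS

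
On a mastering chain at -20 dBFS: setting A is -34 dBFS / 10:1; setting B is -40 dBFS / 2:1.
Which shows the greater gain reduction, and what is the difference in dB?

A: overshoot 14 dB → output overshoot 1.4 dB → GR 12.6 dB.
B: overshoot 20 dB → output overshoot 10 dB → GR 10 dB.
A reduces 2.6 dB more.

A, by 2.6 dB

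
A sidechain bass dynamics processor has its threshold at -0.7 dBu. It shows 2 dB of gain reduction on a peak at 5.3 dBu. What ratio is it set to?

Input overshoot = 5.3 − (-0.7) = 6 dB.
Output overshoot = 6 − 2 = 4 dB.
Ratio = input overshoot / output overshoot = 6 / 4 = 1.5.

1.5:1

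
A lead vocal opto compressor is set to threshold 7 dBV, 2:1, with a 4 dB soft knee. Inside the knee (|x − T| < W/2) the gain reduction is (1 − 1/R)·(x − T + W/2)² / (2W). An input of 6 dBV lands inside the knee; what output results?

5.9375 dBV

x − T + W/2 = 6 − 7 + 2 = 1.
GR = (1 − 1/2) × 1² / 8 = 0.5 × 1 / 8 = 0.0625 dB.
Output = 6 − 0.0625 = 5.9375 dBV.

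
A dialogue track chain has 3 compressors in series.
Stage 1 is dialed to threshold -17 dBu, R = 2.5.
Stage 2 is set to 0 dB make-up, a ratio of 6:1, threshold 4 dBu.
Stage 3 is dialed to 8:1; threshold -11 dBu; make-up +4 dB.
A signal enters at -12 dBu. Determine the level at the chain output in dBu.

Stage 1: overshoot 5 dB → 5/2.5 = 2 dB → -15 dBu.
Stage 2: -15 dBu is at or below the 4 dBu threshold — no compression; output -15 dBu.
Stage 3: -15 dBu ≤ -11 dBu, so stage 3 doesn't engage; make-up brings it to -11 dBu.

-11 dBu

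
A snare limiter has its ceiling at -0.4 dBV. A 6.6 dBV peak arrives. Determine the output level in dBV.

A brickwall limiter is an ∞:1 compressor: any input above the ceiling is clamped to -0.4 dBV.

-0.4 dBV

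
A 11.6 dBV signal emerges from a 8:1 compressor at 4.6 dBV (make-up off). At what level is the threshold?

3.6 dBV

Input is 8 dB above T (since output overshoot × R = input overshoot: (4.6 − T)·8 = 11.6 − T gives T = 3.6 dBV).
Check: 3.6 + (11.6 − 3.6)/8 = 3.6 + 1 = 4.6 dBV. ✓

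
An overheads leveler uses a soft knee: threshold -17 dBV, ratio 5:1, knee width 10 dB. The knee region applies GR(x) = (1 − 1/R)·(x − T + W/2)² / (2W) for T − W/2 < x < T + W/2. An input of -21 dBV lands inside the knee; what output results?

x − T + W/2 = -21 − (-17) + 5 = 1.
GR = (1 − 1/5) × 1² / 20 = 0.8 × 1 / 20 = 0.04 dB.
Output = -21 − 0.04 = -21.04 dBV.

-21.04 dBV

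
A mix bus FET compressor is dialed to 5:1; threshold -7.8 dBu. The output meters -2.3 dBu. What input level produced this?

19.7 dBu

Post-compression overshoot = -2.3 − (-7.8) = 5.5 dB.
Undo the ratio: input overshoot = 5.5 × 5 = 27.5 dB, giving input = 19.7 dBu.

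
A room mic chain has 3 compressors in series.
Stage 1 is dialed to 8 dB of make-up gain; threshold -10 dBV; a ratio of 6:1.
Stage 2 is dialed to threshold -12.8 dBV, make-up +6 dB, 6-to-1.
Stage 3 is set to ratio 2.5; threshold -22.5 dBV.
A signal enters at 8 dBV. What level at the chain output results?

Stage 1: 18 dB above -10 dBV, reduced 6:1 to 3 dB above → -7 dBV; +8 dB make-up → 1 dBV.
Stage 2: overshoot 13.8 dB → 13.8/6 = 2.3 dB → -10.5 dBV; +6 dB make-up → -4.5 dBV.
Stage 3: 18 dB above -22.5 dBV, reduced 2.5:1 to 7.2 dB above → -15.3 dBV.

-15.3 dBV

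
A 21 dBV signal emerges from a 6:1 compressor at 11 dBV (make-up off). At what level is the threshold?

9 dBV

Let T be the threshold. Output overshoot = (input overshoot)/R, so 11 − T = (21 − T)/6.
6·(11 − T) = 21 − T → 5·T = 66 − 21 = 45.
T = 45/5 = 9 dBV.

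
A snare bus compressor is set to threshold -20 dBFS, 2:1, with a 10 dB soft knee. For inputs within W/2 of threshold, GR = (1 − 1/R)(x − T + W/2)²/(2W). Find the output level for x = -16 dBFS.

x − T + W/2 = -16 − (-20) + 5 = 9.
GR = (1 − 1/2) × 9² / 20 = 0.5 × 81 / 20 = 2.025 dB.
Output = -16 − 2.025 = -18.025 dBFS.

-18.025 dBFS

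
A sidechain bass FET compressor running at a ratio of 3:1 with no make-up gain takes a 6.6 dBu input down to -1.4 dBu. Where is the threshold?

-5.4 dBu

Let T be the threshold. Output overshoot = (input overshoot)/R, so -1.4 − T = (6.6 − T)/3.
3·(-1.4 − T) = 6.6 − T → 2·T = -4.2 − 6.6 = -10.8.
T = -10.8/2 = -5.4 dBu.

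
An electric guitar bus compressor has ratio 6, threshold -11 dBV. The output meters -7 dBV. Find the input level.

13 dBV

That's 4 dB above the -11 dBV threshold.
Undo the ratio: input overshoot = 4 × 6 = 24 dB, giving input = 13 dBV.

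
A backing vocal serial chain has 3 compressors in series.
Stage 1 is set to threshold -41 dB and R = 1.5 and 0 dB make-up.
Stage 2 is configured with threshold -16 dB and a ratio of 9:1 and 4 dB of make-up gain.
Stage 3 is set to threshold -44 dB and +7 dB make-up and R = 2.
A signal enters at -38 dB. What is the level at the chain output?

Stage 1: -38 dB is 3 dB over -41 dB; at 1.5:1 that becomes 2 dB over, giving -39 dB.
Stage 2: -39 dB ≤ -16 dB, so stage 2 doesn't engage; make-up brings it to -35 dB.
Stage 3: 9 dB above -44 dB, reduced 2:1 to 4.5 dB above → -39.5 dB; +7 dB make-up → -32.5 dB.

-32.5 dB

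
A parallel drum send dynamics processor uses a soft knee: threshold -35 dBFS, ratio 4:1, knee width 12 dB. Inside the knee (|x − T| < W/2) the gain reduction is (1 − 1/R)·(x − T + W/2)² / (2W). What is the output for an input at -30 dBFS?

x − T + W/2 = -30 − (-35) + 6 = 11.
GR = (1 − 1/4) × 11² / 24 = 0.75 × 121 / 24 = 3.78125 dB.
Output = -30 − 3.78125 = -33.78125 dBFS.

-33.78125 dBFS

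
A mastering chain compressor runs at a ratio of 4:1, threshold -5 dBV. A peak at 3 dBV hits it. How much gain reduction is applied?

Overshoot = 3 − (-5) = 8 dB.
At 4:1, output sits 8/4 = 2 dB above threshold.
So the signal is attenuated by 8 − 2 = 6 dB.

6 dB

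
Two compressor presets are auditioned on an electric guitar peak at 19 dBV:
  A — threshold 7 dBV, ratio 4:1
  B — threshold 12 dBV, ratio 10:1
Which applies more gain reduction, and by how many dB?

A: 12 dB over, compressed to 3 dB over, so 9 dB of GR.
B: 7 dB over, compressed to 0.7 dB over, so 6.3 dB of GR.
A reduces 2.7 dB more.

A, by 2.7 dB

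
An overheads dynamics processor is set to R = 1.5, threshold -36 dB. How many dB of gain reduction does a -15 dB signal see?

Overshoot = -15 − (-36) = 21 dB.
A 1.5:1 ratio leaves 14 dB of that excess.
GR = overshoot in − overshoot out = 21 − 14 = 7 dB.

7 dB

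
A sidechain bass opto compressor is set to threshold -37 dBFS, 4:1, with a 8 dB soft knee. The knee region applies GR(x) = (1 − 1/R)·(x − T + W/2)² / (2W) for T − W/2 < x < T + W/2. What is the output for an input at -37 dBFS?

-37.75 dBFS

x − T + W/2 = -37 − (-37) + 4 = 4.
GR = (1 − 1/4) × 4² / 16 = 0.75 × 16 / 16 = 0.75 dB.
Output = -37 − 0.75 = -37.75 dBFS.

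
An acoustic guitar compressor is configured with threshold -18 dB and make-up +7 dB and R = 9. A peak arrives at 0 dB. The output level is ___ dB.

Overshoot: 0 − (-18) = 18 dB.
At 9:1 the overshoot is divided by 9, leaving 2 dB above threshold.
So the level is -18 + 2 = -16 dB; make-up adds 7 dB, giving -9 dB.

-9 dB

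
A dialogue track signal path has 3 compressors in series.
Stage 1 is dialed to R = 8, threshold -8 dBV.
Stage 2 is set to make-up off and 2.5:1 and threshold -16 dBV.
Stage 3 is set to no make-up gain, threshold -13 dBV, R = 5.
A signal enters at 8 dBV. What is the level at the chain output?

Stage 1: 8 dBV is 16 dB over -8 dBV; at 8:1 that becomes 2 dB over, giving -6 dBV.
Stage 2: overshoot 10 dB → 10/2.5 = 4 dB → -12 dBV.
Stage 3: -12 dBV is 1 dB over -13 dBV; at 5:1 that becomes 0.2 dB over, giving -12.8 dBV.

-12.8 dBV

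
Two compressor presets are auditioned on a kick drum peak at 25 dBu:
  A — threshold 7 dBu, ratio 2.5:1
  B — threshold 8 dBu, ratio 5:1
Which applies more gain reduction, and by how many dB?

B, by 2.8 dB

A: GR = 18 − 18/2.5 = 10.8 dB.
B: GR = 17 − 17/5 = 13.6 dB.
B applies 2.8 dB more gain reduction.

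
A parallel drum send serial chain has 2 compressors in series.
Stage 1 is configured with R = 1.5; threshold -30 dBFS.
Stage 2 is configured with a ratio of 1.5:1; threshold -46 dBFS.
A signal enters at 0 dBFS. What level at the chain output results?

-22 dBFS

Stage 1: 30 dB above -30 dBFS, reduced 1.5:1 to 20 dB above → -10 dBFS.
Stage 2: 36 dB above -46 dBFS, reduced 1.5:1 to 24 dB above → -22 dBFS.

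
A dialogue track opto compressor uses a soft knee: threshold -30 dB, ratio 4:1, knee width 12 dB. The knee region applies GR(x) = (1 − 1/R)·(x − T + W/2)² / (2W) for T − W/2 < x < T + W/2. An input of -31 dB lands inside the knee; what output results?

-31.78125 dB

x − T + W/2 = -31 − (-30) + 6 = 5.
GR = (1 − 1/4) × 5² / 24 = 0.75 × 25 / 24 = 0.78125 dB.
Output = -31 − 0.78125 = -31.78125 dB.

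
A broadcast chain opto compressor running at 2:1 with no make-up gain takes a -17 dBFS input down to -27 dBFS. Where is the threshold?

-37 dBFS

Input is 20 dB above T (since output overshoot × R = input overshoot: (-27 − T)·2 = -17 − T gives T = -37 dBFS).
Check: -37 + (-17 − (-37))/2 = -37 + 10 = -27 dBFS. ✓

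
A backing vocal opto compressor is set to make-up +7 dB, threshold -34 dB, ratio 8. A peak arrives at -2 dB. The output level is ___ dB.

The input is 32 dB above the -34 dB threshold.
The 32 dB excess becomes 4 dB after 8:1 reduction.
That puts the output at -30 dB; make-up adds 7 dB, giving -23 dB.

-23 dB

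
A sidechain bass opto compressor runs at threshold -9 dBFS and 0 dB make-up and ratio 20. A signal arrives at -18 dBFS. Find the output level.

-18 dBFS is 9 dB below the -9 dBFS threshold, so no gain reduction is applied.
Output = input = -18 dBFS.

-18 dBFS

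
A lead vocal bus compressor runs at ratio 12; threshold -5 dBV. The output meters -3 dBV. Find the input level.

19 dBV

The compressed level sits -3 − (-5) = 2 dB over threshold.
Before 12:1 compression the overshoot was 2 × 12 = 24 dB, so input = -5 + 24 = 19 dBV.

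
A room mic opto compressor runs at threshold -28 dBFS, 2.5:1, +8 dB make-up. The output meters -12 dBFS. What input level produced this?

Remove make-up: -12 − 8 = -20 dBFS.
That's 8 dB above the -28 dBFS threshold.
Before 2.5:1 compression the overshoot was 8 × 2.5 = 20 dB, so input = -28 + 20 = -8 dBFS.

-8 dBFS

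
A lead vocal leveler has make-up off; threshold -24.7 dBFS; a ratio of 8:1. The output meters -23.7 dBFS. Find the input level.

-16.7 dBFS

That's 1 dB above the -24.7 dBFS threshold.
Undo the ratio: input overshoot = 1 × 8 = 8 dB, giving input = -16.7 dBFS.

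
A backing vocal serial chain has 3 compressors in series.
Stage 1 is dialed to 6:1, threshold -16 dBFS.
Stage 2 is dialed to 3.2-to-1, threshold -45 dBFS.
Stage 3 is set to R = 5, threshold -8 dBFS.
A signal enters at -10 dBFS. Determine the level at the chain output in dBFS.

Stage 1: -10 dBFS is 6 dB over -16 dBFS; at 6:1 that becomes 1 dB over, giving -15 dBFS.
Stage 2: -15 dBFS is 30 dB over -45 dBFS; at 3.2:1 that becomes 9.375 dB over, giving -35.625 dBFS.
Stage 3: -35.625 dBFS ≤ -8 dBFS, so stage 3 doesn't engage; output -35.625 dBFS.

-35.625 dBFS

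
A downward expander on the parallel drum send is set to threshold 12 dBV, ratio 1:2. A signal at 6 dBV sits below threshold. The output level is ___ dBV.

The input is 6 dB below the 12 dBV threshold.
A 1:2 expander multiplies undershoot by 2: 6 × 2 = 12 dB below threshold.
Output = 12 − 12 = 0 dBV.

0 dBV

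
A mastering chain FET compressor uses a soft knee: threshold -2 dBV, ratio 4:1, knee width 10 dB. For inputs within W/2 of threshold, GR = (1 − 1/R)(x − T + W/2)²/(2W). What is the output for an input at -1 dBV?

-2.35 dBV

x − T + W/2 = -1 − (-2) + 5 = 6.
GR = (1 − 1/4) × 6² / 20 = 0.75 × 36 / 20 = 1.35 dB.
Output = -1 − 1.35 = -2.35 dBV.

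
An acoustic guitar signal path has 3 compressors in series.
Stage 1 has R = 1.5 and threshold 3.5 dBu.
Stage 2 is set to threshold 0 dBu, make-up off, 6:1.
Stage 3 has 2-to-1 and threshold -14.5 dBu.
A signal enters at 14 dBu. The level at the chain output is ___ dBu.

-6.375 dBu

Stage 1: 14 dBu is 10.5 dB over 3.5 dBu; at 1.5:1 that becomes 7 dB over, giving 10.5 dBu.
Stage 2: overshoot 10.5 dB → 10.5/6 = 1.75 dB → 1.75 dBu.
Stage 3: 16.25 dB above -14.5 dBu, reduced 2:1 to 8.125 dB above → -6.375 dBu.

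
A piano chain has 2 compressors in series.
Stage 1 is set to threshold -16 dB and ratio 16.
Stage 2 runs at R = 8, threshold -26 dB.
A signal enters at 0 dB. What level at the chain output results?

Stage 1: 16 dB above -16 dB, reduced 16:1 to 1 dB above → -15 dB.
Stage 2: 11 dB above -26 dB, reduced 8:1 to 1.375 dB above → -24.625 dB.

-24.625 dB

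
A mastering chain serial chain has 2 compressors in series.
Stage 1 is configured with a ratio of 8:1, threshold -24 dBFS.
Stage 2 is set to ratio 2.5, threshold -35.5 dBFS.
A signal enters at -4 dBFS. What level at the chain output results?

Stage 1: overshoot 20 dB → 20/8 = 2.5 dB → -21.5 dBFS.
Stage 2: overshoot 14 dB → 14/2.5 = 5.6 dB → -29.9 dBFS.

-29.9 dBFS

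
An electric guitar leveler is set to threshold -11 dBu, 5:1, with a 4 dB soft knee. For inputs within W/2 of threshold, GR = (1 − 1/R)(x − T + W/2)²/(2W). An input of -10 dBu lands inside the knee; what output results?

x − T + W/2 = -10 − (-11) + 2 = 3.
GR = (1 − 1/5) × 3² / 8 = 0.8 × 9 / 8 = 0.9 dB.
Output = -10 − 0.9 = -10.9 dBu.

-10.9 dBu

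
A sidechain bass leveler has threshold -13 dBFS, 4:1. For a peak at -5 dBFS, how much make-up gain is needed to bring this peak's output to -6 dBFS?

5 dB

The peak compresses to -13 + 8/4 = -11 dBFS.
To reach -6 dBFS requires -6 − (-11) = 5 dB of make-up.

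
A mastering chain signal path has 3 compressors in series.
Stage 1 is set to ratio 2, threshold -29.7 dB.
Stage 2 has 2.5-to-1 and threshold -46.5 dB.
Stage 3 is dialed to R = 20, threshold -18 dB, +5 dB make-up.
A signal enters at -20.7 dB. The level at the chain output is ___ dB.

Stage 1: -20.7 dB is 9 dB over -29.7 dB; at 2:1 that becomes 4.5 dB over, giving -25.2 dB.
Stage 2: 21.3 dB above -46.5 dB, reduced 2.5:1 to 8.52 dB above → -37.98 dB.
Stage 3: -37.98 dB is at or below the -18 dB threshold — no compression; make-up brings it to -32.98 dB.

-32.98 dB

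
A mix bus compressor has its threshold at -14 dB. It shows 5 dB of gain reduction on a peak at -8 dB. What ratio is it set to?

Input overshoot = -8 − (-14) = 6 dB.
Output overshoot = 6 − 5 = 1 dB.
Ratio = input overshoot / output overshoot = 6 / 1 = 6.

6:1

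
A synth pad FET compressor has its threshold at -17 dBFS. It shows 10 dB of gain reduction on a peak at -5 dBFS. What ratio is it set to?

Input overshoot = -5 − (-17) = 12 dB.
Output overshoot = 12 − 10 = 2 dB.
Ratio = input overshoot / output overshoot = 12 / 2 = 6.

6:1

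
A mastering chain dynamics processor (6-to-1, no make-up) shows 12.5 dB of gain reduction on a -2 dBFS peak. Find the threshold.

Gain reduction = -2 − (-14.5) = 12.5 dB; output overshoot = GR / (R − 1) = 12.5 / 5 = 2.5 dB.
Threshold = output − output overshoot = -14.5 − 2.5 = -17 dBFS.

-17 dBFS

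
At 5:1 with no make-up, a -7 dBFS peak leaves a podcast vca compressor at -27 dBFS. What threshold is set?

Gain reduction = -7 − (-27) = 20 dB; output overshoot = GR / (R − 1) = 20 / 4 = 5 dB.
Threshold = output − output overshoot = -27 − 5 = -32 dBFS.

-32 dBFS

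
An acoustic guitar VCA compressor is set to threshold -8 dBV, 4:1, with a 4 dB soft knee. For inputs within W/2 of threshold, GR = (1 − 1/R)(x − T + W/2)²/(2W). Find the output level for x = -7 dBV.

-7.84375 dBV

x − T + W/2 = -7 − (-8) + 2 = 3.
GR = (1 − 1/4) × 3² / 8 = 0.75 × 9 / 8 = 0.84375 dB.
Output = -7 − 0.84375 = -7.84375 dBV.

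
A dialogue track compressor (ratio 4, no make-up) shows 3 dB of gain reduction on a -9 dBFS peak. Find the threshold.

-13 dBFS

Input is 4 dB above T (since output overshoot × R = input overshoot: (-12 − T)·4 = -9 − T gives T = -13 dBFS).
Check: -13 + (-9 − (-13))/4 = -13 + 1 = -12 dBFS. ✓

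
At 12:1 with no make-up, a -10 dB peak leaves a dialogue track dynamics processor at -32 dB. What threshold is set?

-34 dB

Let T be the threshold. Output overshoot = (input overshoot)/R, so -32 − T = (-10 − T)/12.
12·(-32 − T) = -10 − T → 11·T = -384 − (-10) = -374.
T = -374/11 = -34 dB.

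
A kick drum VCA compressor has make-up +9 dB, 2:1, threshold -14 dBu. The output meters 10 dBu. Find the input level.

Before make-up, the level was 10 − 9 = 1 dBu.
The compressed level sits 1 − (-14) = 15 dB over threshold.
Undo the ratio: input overshoot = 15 × 2 = 30 dB, giving input = 16 dBu.

16 dBu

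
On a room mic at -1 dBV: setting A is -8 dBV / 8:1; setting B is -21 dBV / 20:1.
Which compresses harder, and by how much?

B, by 12.875 dB

A: overshoot 7 dB → output overshoot 0.875 dB → GR 6.125 dB.
B: overshoot 20 dB → output overshoot 1 dB → GR 19 dB.
B applies 12.875 dB more gain reduction.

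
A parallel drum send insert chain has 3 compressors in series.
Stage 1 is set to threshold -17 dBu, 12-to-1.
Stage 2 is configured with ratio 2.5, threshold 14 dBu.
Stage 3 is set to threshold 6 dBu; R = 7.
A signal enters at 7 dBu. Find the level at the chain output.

-15 dBu

Stage 1: 24 dB above -17 dBu, reduced 12:1 to 2 dB above → -15 dBu.
Stage 2: below threshold (-15 ≤ 14); passes unchanged; output -15 dBu.
Stage 3: -15 dBu is at or below the 6 dBu threshold — no compression; output -15 dBu.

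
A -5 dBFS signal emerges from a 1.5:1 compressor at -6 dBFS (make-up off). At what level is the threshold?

-8 dBFS

Gain reduction = -5 − (-6) = 1 dB; output overshoot = GR / (R − 1) = 1 / 0.5 = 2 dB.
Threshold = output − output overshoot = -6 − 2 = -8 dBFS.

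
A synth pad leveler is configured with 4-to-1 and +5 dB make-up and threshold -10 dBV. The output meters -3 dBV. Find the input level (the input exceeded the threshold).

-2 dBV

Remove make-up: -3 − 5 = -8 dBV.
Post-compression overshoot = -8 − (-10) = 2 dB.
Input overshoot = R × output overshoot = 8 dB → input = -10 + 8 = -2 dBV.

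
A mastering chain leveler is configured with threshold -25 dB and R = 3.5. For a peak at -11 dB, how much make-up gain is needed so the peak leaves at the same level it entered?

Overshoot 14 dB → 14/3.5 = 4 dB after compression, so the compressed level is -25 + 4 = -21 dB.
Make-up = target − compressed = -11 − (-21) = 10 dB.

10 dB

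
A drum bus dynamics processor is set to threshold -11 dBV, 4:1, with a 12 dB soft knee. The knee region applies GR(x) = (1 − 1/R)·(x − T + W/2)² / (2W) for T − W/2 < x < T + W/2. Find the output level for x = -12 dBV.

-12.78125 dBV

x − T + W/2 = -12 − (-11) + 6 = 5.
GR = (1 − 1/4) × 5² / 24 = 0.75 × 25 / 24 = 0.78125 dB.
Output = -12 − 0.78125 = -12.78125 dBV.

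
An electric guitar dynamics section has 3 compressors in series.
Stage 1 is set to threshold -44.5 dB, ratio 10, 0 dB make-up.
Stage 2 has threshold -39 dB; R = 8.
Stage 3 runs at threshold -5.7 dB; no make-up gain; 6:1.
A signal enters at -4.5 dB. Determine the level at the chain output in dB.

Stage 1: 40 dB above -44.5 dB, reduced 10:1 to 4 dB above → -40.5 dB.
Stage 2: -40.5 dB ≤ -39 dB, so stage 2 doesn't engage; output -40.5 dB.
Stage 3: -40.5 dB ≤ -5.7 dB, so stage 3 doesn't engage; output -40.5 dB.

-40.5 dB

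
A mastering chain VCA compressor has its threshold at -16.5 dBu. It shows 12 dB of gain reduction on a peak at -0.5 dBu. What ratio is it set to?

Input overshoot = -0.5 − (-16.5) = 16 dB.
Output overshoot = 16 − 12 = 4 dB.
Ratio = input overshoot / output overshoot = 16 / 4 = 4.

4:1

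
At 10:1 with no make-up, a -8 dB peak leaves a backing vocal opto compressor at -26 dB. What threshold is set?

Input is 20 dB above T (since output overshoot × R = input overshoot: (-26 − T)·10 = -8 − T gives T = -28 dB).
Check: -28 + (-8 − (-28))/10 = -28 + 2 = -26 dB. ✓

-28 dB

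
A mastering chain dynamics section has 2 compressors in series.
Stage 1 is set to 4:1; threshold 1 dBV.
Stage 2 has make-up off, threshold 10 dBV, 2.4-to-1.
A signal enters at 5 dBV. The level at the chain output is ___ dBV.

2 dBV

Stage 1: 4 dB above 1 dBV, reduced 4:1 to 1 dB above → 2 dBV.
Stage 2: 2 dBV is at or below the 10 dBV threshold — no compression; output 2 dBV.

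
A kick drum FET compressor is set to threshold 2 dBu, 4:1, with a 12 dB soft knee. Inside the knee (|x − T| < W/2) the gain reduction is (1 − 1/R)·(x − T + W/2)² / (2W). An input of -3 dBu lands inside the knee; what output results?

x − T + W/2 = -3 − 2 + 6 = 1.
GR = (1 − 1/4) × 1² / 24 = 0.75 × 1 / 24 = 0.03125 dB.
Output = -3 − 0.03125 = -3.03125 dBu.

-3.03125 dBu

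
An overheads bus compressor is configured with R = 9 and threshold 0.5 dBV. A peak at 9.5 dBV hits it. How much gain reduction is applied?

8 dB

The signal is 9 dB above threshold.
After 9:1 compression the overshoot becomes 9/9 = 1 dB.
GR = overshoot in − overshoot out = 9 − 1 = 8 dB.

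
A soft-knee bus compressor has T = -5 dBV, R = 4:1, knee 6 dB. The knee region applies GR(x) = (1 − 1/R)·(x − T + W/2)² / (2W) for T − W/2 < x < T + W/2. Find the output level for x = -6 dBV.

x − T + W/2 = -6 − (-5) + 3 = 2.
GR = (1 − 1/4) × 2² / 12 = 0.75 × 4 / 12 = 0.25 dB.
Output = -6 − 0.25 = -6.25 dBV.

-6.25 dBV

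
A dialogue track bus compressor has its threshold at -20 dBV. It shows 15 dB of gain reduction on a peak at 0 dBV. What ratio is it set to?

Input overshoot = 0 − (-20) = 20 dB.
Output overshoot = 20 − 15 = 5 dB.
Ratio = input overshoot / output overshoot = 20 / 5 = 4.

4:1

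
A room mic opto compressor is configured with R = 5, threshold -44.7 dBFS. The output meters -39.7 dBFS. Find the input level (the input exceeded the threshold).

That's 5 dB above the -44.7 dBFS threshold.
Undo the ratio: input overshoot = 5 × 5 = 25 dB, giving input = -19.7 dBFS.

-19.7 dBFS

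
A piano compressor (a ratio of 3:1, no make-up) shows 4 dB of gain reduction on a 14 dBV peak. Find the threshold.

Let T be the threshold. Output overshoot = (input overshoot)/R, so 10 − T = (14 − T)/3.
3·(10 − T) = 14 − T → 2·T = 30 − 14 = 16.
T = 16/2 = 8 dBV.

8 dBV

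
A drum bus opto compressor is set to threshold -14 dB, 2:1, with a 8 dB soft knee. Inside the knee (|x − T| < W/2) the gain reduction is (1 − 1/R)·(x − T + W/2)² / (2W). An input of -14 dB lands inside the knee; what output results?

x − T + W/2 = -14 − (-14) + 4 = 4.
GR = (1 − 1/2) × 4² / 16 = 0.5 × 16 / 16 = 0.5 dB.
Output = -14 − 0.5 = -14.5 dB.

-14.5 dB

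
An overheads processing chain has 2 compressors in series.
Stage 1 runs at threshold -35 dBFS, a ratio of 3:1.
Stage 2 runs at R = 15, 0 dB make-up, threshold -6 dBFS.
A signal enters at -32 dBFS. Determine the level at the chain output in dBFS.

-34 dBFS

Stage 1: -32 dBFS is 3 dB over -35 dBFS; at 3:1 that becomes 1 dB over, giving -34 dBFS.
Stage 2: -34 dBFS ≤ -6 dBFS, so stage 2 doesn't engage; output -34 dBFS.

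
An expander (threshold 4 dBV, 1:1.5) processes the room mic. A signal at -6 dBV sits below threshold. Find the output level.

-11 dBV

Undershoot = 4 − (-6) = 10 dB.
At 1:1.5, that expands to 15 dB under threshold.
Output = 4 − 15 = -11 dBV.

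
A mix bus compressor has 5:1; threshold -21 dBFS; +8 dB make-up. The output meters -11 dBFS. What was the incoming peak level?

-11 dBFS

Remove make-up: -11 − 8 = -19 dBFS.
Post-compression overshoot = -19 − (-21) = 2 dB.
Before 5:1 compression the overshoot was 2 × 5 = 10 dB, so input = -21 + 10 = -11 dBFS.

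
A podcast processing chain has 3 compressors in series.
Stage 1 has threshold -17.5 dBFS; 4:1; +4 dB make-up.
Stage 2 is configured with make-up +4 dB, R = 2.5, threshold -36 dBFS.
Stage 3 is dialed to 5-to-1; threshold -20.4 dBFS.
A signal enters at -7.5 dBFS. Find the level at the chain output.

Stage 1: -7.5 dBFS is 10 dB over -17.5 dBFS; at 4:1 that becomes 2.5 dB over, giving -15 dBFS; +4 dB make-up → -11 dBFS.
Stage 2: overshoot 25 dB → 25/2.5 = 10 dB → -26 dBFS; +4 dB make-up → -22 dBFS.
Stage 3: -22 dBFS is at or below the -20.4 dBFS threshold — no compression; output -22 dBFS.

-22 dBFS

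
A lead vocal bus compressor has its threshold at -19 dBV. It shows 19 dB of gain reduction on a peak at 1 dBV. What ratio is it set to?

20:1

Input overshoot = 1 − (-19) = 20 dB.
Output overshoot = 20 − 19 = 1 dB.
Ratio = input overshoot / output overshoot = 20 / 1 = 20.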